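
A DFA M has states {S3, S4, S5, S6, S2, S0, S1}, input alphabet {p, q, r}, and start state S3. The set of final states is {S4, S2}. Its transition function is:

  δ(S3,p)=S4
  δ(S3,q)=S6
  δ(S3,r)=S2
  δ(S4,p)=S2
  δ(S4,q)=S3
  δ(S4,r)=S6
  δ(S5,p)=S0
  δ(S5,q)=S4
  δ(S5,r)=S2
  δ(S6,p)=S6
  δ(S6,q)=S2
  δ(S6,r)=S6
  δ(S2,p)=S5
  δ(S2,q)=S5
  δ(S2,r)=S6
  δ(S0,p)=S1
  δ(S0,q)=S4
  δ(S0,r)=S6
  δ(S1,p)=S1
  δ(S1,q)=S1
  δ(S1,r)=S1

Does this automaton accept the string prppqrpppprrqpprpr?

No

Trace: S3 -p-> S4 -r-> S6 -p-> S6 -p-> S6 -q-> S2 -r-> S6 -p-> S6 -p-> S6 -p-> S6 -p-> S6 -r-> S6 -r-> S6 -q-> S2 -p-> S5 -p-> S0 -r-> S6 -p-> S6 -r-> S6
End state S6 is not accepting.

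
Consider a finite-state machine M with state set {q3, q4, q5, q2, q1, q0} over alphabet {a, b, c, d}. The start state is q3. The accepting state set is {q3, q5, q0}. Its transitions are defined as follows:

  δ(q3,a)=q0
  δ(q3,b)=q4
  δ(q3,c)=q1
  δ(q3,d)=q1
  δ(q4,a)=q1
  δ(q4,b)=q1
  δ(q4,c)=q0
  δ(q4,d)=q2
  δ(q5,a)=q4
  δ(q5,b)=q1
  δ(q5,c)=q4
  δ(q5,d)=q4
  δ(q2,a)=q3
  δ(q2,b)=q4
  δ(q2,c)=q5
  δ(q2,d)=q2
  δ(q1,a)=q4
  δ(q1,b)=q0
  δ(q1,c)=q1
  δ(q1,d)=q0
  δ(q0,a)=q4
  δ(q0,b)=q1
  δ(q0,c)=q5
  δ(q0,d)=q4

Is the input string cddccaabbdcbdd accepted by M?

q3 → q1 → q0 → q4 → q0 → q5 → q4 → q1 → q0 → q1 → q0 → q5 → q1 → q0 → q4
End state q4 is not accepting.

No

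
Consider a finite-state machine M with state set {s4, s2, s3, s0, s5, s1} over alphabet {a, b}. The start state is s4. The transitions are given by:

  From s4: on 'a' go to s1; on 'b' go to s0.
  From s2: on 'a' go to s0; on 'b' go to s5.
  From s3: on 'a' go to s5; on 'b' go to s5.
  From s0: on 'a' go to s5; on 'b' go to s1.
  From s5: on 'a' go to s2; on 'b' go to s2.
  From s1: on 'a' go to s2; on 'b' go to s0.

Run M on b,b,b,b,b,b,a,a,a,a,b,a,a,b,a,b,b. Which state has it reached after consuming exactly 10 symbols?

s2

s4 → s0 → s1 → s0 → s1 → s0 → s1 → s2 → s0 → s5 → s2
After 10 symbols: s2.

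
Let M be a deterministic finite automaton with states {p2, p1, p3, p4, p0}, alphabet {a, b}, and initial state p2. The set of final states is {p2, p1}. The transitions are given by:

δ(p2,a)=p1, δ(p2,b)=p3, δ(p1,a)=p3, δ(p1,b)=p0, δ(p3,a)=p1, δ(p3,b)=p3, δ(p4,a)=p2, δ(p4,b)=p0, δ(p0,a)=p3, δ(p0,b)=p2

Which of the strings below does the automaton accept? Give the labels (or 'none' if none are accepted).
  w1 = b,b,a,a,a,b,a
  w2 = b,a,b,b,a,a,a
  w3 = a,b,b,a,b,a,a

w1: p2 → p3 → p3 → p1 → p3 → p1 → p0 → p3  → end p3, rejected
w2: p2 → p3 → p1 → p0 → p2 → p1 → p3 → p1  → end p1, accepted
w3: p2 → p1 → p0 → p2 → p1 → p0 → p3 → p1  → end p1, accepted

w2, w3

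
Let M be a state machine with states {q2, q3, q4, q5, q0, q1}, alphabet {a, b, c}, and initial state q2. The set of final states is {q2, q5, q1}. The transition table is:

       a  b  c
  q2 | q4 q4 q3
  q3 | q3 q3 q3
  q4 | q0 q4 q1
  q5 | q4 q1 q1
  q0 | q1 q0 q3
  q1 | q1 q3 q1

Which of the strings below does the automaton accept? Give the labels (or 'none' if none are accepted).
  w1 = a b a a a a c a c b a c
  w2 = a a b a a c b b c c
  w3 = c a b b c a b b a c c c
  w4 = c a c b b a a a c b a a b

none

w1: q2 → q4 → q4 → q0 → q1 → q1 → q1 → q1 → q1 → q1 → q3 → q3 → q3  → end q3, rejected
w2: q2 → q4 → q0 → q0 → q1 → q1 → q1 → q3 → q3 → q3 → q3  → end q3, rejected
w3: q2 → q3 → q3 → q3 → q3 → q3 → q3 → q3 → q3 → q3 → q3 → q3 → q3  → end q3, rejected
w4: q2 → q3 → q3 → q3 → q3 → q3 → q3 → q3 → q3 → q3 → q3 → q3 → q3 → q3  → end q3, rejected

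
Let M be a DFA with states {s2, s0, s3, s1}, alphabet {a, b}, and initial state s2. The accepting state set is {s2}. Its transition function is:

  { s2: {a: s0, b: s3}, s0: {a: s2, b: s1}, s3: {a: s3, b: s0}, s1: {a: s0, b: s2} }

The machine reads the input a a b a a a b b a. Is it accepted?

No

s2 → s0 → s2 → s3 → s3 → s3 → s3 → s0 → s1 → s0
End state s0 is not accepting.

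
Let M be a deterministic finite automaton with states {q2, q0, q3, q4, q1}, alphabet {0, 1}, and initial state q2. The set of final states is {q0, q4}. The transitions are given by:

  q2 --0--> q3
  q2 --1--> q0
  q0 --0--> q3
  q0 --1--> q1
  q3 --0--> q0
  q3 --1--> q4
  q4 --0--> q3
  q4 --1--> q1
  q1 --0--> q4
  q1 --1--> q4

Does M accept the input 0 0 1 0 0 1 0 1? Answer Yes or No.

Trace: q2 -0-> q3 -0-> q0 -1-> q1 -0-> q4 -0-> q3 -1-> q4 -0-> q3 -1-> q4
End state q4 is accepting.

Yes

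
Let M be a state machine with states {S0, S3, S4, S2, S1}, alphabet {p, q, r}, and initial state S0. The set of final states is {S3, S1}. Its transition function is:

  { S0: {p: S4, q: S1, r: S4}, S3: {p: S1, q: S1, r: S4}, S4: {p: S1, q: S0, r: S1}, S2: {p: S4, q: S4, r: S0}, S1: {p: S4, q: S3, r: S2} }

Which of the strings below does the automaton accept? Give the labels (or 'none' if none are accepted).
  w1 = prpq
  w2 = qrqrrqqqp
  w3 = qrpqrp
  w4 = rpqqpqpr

w1: Trace: S0 -p-> S4 -r-> S1 -p-> S4 -q-> S0  → end S0, rejected
w2: Trace: S0 -q-> S1 -r-> S2 -q-> S4 -r-> S1 -r-> S2 -q-> S4 -q-> S0 -q-> S1 -p-> S4  → end S4, rejected
w3: Trace: S0 -q-> S1 -r-> S2 -p-> S4 -q-> S0 -r-> S4 -p-> S1  → end S1, accepted
w4: Trace: S0 -r-> S4 -p-> S1 -q-> S3 -q-> S1 -p-> S4 -q-> S0 -p-> S4 -r-> S1  → end S1, accepted

w3, w4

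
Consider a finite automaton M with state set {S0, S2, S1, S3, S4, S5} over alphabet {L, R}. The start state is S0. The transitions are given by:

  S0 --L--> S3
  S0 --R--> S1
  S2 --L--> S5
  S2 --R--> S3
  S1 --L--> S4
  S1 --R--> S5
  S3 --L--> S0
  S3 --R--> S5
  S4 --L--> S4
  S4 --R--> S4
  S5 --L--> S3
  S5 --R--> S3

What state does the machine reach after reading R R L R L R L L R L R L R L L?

S4

S0 → S1 → S5 → S3 → S5 → S3 → S5 → S3 → S0 → S1 → S4 → S4 → S4 → S4 → S4 → S4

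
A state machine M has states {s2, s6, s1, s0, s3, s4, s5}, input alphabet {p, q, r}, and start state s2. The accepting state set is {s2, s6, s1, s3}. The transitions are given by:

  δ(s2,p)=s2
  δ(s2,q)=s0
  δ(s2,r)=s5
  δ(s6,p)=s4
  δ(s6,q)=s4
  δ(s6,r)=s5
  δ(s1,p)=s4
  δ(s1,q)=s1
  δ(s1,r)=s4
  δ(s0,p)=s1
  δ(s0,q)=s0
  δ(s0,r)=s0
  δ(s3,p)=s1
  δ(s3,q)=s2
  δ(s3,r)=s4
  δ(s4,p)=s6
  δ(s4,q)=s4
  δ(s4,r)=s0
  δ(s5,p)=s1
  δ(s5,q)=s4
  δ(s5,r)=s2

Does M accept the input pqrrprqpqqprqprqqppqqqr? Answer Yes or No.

No

s2 → s2 → s0 → s0 → s0 → s1 → s4 → s4 → s6 → s4 → s4 → s6 → s5 → s4 → s6 → s5 → s4 → s4 → s6 → s4 → s4 → s4 → s4 → s0
End state s0 is not accepting.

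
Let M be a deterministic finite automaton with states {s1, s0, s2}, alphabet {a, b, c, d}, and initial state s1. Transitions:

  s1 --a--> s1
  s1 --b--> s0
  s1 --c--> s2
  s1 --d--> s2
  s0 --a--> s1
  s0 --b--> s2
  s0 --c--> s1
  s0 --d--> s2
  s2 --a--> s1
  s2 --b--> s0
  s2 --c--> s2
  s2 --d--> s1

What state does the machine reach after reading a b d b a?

s1

start at s1
read 'a': s1 → s1
read 'b': s1 → s0
read 'd': s0 → s2
read 'b': s2 → s0
read 'a': s0 → s1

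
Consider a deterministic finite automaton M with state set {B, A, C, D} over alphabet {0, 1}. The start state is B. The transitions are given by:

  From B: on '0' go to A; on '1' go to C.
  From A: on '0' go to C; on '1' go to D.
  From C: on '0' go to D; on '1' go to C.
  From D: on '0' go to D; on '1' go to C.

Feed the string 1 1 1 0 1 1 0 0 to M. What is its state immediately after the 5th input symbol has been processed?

Trace: B -1-> C -1-> C -1-> C -0-> D -1-> C
After 5 symbols: C.

C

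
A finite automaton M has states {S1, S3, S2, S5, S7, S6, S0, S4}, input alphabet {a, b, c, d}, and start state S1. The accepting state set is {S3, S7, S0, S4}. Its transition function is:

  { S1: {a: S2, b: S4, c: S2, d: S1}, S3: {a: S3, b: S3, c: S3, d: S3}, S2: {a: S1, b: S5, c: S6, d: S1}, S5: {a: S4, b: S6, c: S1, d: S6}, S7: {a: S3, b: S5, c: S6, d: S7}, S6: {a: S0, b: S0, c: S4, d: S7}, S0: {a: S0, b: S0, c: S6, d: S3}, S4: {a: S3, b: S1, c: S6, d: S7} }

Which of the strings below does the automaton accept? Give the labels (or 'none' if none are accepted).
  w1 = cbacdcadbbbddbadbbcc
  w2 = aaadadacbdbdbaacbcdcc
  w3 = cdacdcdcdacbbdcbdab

w1: Trace: S1 -c-> S2 -b-> S5 -a-> S4 -c-> S6 -d-> S7 -c-> S6 -a-> S0 -d-> S3 -b-> S3 -b-> S3 -b-> S3 -d-> S3 -d-> S3 -b-> S3 -a-> S3 -d-> S3 -b-> S3 -b-> S3 -c-> S3 -c-> S3  → end S3, accepted
w2: Trace: S1 -a-> S2 -a-> S1 -a-> S2 -d-> S1 -a-> S2 -d-> S1 -a-> S2 -c-> S6 -b-> S0 -d-> S3 -b-> S3 -d-> S3 -b-> S3 -a-> S3 -a-> S3 -c-> S3 -b-> S3 -c-> S3 -d-> S3 -c-> S3 -c-> S3  → end S3, accepted
w3: Trace: S1 -c-> S2 -d-> S1 -a-> S2 -c-> S6 -d-> S7 -c-> S6 -d-> S7 -c-> S6 -d-> S7 -a-> S3 -c-> S3 -b-> S3 -b-> S3 -d-> S3 -c-> S3 -b-> S3 -d-> S3 -a-> S3 -b-> S3  → end S3, accepted

w1, w2, w3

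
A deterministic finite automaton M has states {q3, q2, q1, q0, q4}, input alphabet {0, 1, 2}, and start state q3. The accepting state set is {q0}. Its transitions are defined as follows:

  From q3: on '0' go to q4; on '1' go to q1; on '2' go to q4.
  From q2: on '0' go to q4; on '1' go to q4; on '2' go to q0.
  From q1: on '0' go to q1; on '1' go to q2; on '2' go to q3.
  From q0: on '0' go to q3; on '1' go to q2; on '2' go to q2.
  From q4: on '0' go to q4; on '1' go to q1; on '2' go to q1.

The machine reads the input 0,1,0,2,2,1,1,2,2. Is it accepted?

start at q3
read '0': q3 → q4
read '1': q4 → q1
read '0': q1 → q1
read '2': q1 → q3
read '2': q3 → q4
read '1': q4 → q1
read '1': q1 → q2
read '2': q2 → q0
read '2': q0 → q2
End state q2 is not accepting.

No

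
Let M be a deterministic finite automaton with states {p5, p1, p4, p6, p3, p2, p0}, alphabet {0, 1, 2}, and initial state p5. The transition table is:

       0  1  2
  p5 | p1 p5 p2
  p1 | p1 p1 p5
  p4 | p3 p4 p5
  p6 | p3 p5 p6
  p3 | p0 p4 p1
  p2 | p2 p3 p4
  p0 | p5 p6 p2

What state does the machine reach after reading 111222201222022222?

p5

start at p5
read '1': p5 → p5
read '1': p5 → p5
read '1': p5 → p5
read '2': p5 → p2
read '2': p2 → p4
read '2': p4 → p5
read '2': p5 → p2
read '0': p2 → p2
read '1': p2 → p3
read '2': p3 → p1
read '2': p1 → p5
read '2': p5 → p2
read '0': p2 → p2
read '2': p2 → p4
read '2': p4 → p5
read '2': p5 → p2
read '2': p2 → p4
read '2': p4 → p5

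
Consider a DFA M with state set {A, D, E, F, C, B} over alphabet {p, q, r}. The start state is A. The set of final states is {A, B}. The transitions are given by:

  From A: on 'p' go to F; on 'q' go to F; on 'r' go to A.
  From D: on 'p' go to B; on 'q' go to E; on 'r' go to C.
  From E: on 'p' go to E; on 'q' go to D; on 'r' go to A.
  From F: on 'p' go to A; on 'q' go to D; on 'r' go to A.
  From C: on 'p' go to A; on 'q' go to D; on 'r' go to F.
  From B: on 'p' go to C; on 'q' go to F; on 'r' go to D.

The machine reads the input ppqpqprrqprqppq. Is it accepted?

No

start at A
read 'p': A → F
read 'p': F → A
read 'q': A → F
read 'p': F → A
read 'q': A → F
read 'p': F → A
read 'r': A → A
read 'r': A → A
read 'q': A → F
read 'p': F → A
read 'r': A → A
read 'q': A → F
read 'p': F → A
read 'p': A → F
read 'q': F → D
End state D is not accepting.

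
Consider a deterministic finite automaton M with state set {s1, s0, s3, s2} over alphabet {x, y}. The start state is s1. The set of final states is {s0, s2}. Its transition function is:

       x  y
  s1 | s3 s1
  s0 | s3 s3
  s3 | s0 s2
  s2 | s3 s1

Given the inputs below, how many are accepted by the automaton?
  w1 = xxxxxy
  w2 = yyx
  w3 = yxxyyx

1

w1: Trace: s1 -x-> s3 -x-> s0 -x-> s3 -x-> s0 -x-> s3 -y-> s2  → end s2, accepted
w2: Trace: s1 -y-> s1 -y-> s1 -x-> s3  → end s3, rejected
w3: Trace: s1 -y-> s1 -x-> s3 -x-> s0 -y-> s3 -y-> s2 -x-> s3  → end s3, rejected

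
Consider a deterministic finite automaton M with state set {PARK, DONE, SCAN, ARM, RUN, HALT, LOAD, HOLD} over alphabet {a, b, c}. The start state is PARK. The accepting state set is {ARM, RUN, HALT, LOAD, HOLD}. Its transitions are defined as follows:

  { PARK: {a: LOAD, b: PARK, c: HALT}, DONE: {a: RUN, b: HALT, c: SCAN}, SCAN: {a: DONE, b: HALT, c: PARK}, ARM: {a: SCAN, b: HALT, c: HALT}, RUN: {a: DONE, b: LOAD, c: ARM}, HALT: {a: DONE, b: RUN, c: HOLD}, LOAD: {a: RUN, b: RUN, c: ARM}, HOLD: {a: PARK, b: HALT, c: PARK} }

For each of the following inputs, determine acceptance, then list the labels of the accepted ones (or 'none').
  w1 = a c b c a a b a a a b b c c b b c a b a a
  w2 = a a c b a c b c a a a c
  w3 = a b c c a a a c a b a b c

w1, w2, w3

w1:
  start at PARK
  read 'a': PARK → LOAD
  read 'c': LOAD → ARM
  read 'b': ARM → HALT
  read 'c': HALT → HOLD
  read 'a': HOLD → PARK
  read 'a': PARK → LOAD
  read 'b': LOAD → RUN
  read 'a': RUN → DONE
  read 'a': DONE → RUN
  read 'a': RUN → DONE
  read 'b': DONE → HALT
  read 'b': HALT → RUN
  read 'c': RUN → ARM
  read 'c': ARM → HALT
  read 'b': HALT → RUN
  read 'b': RUN → LOAD
  read 'c': LOAD → ARM
  read 'a': ARM → SCAN
  read 'b': SCAN → HALT
  read 'a': HALT → DONE
  read 'a': DONE → RUN
  end RUN, accepted
w2:
  start at PARK
  read 'a': PARK → LOAD
  read 'a': LOAD → RUN
  read 'c': RUN → ARM
  read 'b': ARM → HALT
  read 'a': HALT → DONE
  read 'c': DONE → SCAN
  read 'b': SCAN → HALT
  read 'c': HALT → HOLD
  read 'a': HOLD → PARK
  read 'a': PARK → LOAD
  read 'a': LOAD → RUN
  read 'c': RUN → ARM
  end ARM, accepted
w3:
  start at PARK
  read 'a': PARK → LOAD
  read 'b': LOAD → RUN
  read 'c': RUN → ARM
  read 'c': ARM → HALT
  read 'a': HALT → DONE
  read 'a': DONE → RUN
  read 'a': RUN → DONE
  read 'c': DONE → SCAN
  read 'a': SCAN → DONE
  read 'b': DONE → HALT
  read 'a': HALT → DONE
  read 'b': DONE → HALT
  read 'c': HALT → HOLD
  end HOLD, accepted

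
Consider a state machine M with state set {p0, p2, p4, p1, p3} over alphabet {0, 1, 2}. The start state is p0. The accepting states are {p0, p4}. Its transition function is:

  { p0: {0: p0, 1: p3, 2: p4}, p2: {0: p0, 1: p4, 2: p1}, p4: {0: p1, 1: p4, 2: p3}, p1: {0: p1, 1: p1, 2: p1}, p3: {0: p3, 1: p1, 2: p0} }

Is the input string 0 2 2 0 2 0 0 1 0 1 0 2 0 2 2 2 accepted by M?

No

start at p0
read '0': p0 → p0
read '2': p0 → p4
read '2': p4 → p3
read '0': p3 → p3
read '2': p3 → p0
read '0': p0 → p0
read '0': p0 → p0
read '1': p0 → p3
read '0': p3 → p3
read '1': p3 → p1
read '0': p1 → p1
read '2': p1 → p1
read '0': p1 → p1
read '2': p1 → p1
read '2': p1 → p1
read '2': p1 → p1
End state p1 is not accepting.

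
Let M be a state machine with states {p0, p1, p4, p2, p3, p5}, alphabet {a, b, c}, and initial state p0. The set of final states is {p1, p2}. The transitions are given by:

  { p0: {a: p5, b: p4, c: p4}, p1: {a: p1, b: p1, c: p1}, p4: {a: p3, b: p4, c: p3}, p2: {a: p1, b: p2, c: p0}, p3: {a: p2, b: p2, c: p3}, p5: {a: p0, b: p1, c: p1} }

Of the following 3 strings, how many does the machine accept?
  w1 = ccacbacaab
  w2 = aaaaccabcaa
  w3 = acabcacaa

2

w1: Trace: p0 -c-> p4 -c-> p3 -a-> p2 -c-> p0 -b-> p4 -a-> p3 -c-> p3 -a-> p2 -a-> p1 -b-> p1  → end p1, accepted
w2: Trace: p0 -a-> p5 -a-> p0 -a-> p5 -a-> p0 -c-> p4 -c-> p3 -a-> p2 -b-> p2 -c-> p0 -a-> p5 -a-> p0  → end p0, rejected
w3: Trace: p0 -a-> p5 -c-> p1 -a-> p1 -b-> p1 -c-> p1 -a-> p1 -c-> p1 -a-> p1 -a-> p1  → end p1, accepted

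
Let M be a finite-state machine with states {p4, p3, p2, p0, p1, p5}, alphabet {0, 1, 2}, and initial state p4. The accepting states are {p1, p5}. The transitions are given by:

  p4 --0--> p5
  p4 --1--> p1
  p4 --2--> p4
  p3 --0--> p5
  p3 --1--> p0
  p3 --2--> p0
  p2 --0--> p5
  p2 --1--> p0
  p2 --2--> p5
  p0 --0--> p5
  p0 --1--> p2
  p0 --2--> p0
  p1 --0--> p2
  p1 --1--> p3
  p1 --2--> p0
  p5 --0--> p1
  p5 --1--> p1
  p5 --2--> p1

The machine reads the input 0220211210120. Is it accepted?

start at p4
read '0': p4 → p5
read '2': p5 → p1
read '2': p1 → p0
read '0': p0 → p5
read '2': p5 → p1
read '1': p1 → p3
read '1': p3 → p0
read '2': p0 → p0
read '1': p0 → p2
read '0': p2 → p5
read '1': p5 → p1
read '2': p1 → p0
read '0': p0 → p5
End state p5 is accepting.

Yes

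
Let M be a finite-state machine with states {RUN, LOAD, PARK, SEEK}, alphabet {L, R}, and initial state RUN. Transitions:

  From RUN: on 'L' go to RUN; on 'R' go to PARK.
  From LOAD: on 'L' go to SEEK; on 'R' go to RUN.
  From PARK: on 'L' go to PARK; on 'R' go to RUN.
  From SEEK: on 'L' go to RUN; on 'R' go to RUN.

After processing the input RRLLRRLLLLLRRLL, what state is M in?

RUN

Trace: RUN -R-> PARK -R-> RUN -L-> RUN -L-> RUN -R-> PARK -R-> RUN -L-> RUN -L-> RUN -L-> RUN -L-> RUN -L-> RUN -R-> PARK -R-> RUN -L-> RUN -L-> RUN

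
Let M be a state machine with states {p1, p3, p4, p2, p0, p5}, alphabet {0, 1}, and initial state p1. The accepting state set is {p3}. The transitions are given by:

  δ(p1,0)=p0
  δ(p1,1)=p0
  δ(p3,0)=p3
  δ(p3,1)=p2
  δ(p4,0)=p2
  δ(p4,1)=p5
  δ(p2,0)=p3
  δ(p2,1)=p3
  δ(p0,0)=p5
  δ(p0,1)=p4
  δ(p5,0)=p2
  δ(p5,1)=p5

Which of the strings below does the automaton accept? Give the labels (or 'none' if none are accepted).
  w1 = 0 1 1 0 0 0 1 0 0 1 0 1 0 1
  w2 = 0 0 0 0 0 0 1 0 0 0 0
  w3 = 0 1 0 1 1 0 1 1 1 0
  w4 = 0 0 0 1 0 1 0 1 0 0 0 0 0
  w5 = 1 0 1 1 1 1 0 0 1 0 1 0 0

w1:
  start at p1
  read '0': p1 → p0
  read '1': p0 → p4
  read '1': p4 → p5
  read '0': p5 → p2
  read '0': p2 → p3
  read '0': p3 → p3
  read '1': p3 → p2
  read '0': p2 → p3
  read '0': p3 → p3
  read '1': p3 → p2
  read '0': p2 → p3
  read '1': p3 → p2
  read '0': p2 → p3
  read '1': p3 → p2
  end p2, rejected
w2:
  start at p1
  read '0': p1 → p0
  read '0': p0 → p5
  read '0': p5 → p2
  read '0': p2 → p3
  read '0': p3 → p3
  read '0': p3 → p3
  read '1': p3 → p2
  read '0': p2 → p3
  read '0': p3 → p3
  read '0': p3 → p3
  read '0': p3 → p3
  end p3, accepted
w3:
  start at p1
  read '0': p1 → p0
  read '1': p0 → p4
  read '0': p4 → p2
  read '1': p2 → p3
  read '1': p3 → p2
  read '0': p2 → p3
  read '1': p3 → p2
  read '1': p2 → p3
  read '1': p3 → p2
  read '0': p2 → p3
  end p3, accepted
w4:
  start at p1
  read '0': p1 → p0
  read '0': p0 → p5
  read '0': p5 → p2
  read '1': p2 → p3
  read '0': p3 → p3
  read '1': p3 → p2
  read '0': p2 → p3
  read '1': p3 → p2
  read '0': p2 → p3
  read '0': p3 → p3
  read '0': p3 → p3
  read '0': p3 → p3
  read '0': p3 → p3
  end p3, accepted
w5:
  start at p1
  read '1': p1 → p0
  read '0': p0 → p5
  read '1': p5 → p5
  read '1': p5 → p5
  read '1': p5 → p5
  read '1': p5 → p5
  read '0': p5 → p2
  read '0': p2 → p3
  read '1': p3 → p2
  read '0': p2 → p3
  read '1': p3 → p2
  read '0': p2 → p3
  read '0': p3 → p3
  end p3, accepted

w2, w3, w4, w5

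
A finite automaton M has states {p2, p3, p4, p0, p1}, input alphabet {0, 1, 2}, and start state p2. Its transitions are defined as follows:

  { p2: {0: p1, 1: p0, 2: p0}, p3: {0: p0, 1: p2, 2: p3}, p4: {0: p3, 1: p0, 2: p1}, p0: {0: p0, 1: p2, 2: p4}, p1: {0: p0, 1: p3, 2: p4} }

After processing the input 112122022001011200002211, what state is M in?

p2

p2 → p0 → p2 → p0 → p2 → p0 → p4 → p3 → p3 → p3 → p0 → p0 → p2 → p1 → p3 → p2 → p0 → p0 → p0 → p0 → p0 → p4 → p1 → p3 → p2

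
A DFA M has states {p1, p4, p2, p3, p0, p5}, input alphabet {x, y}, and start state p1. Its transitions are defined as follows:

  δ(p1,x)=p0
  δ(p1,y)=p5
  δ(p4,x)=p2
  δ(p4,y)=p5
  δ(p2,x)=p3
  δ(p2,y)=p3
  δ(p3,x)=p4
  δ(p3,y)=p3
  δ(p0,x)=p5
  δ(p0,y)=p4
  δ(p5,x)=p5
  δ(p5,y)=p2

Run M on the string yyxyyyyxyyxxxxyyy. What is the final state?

p3

Trace: p1 -y-> p5 -y-> p2 -x-> p3 -y-> p3 -y-> p3 -y-> p3 -y-> p3 -x-> p4 -y-> p5 -y-> p2 -x-> p3 -x-> p4 -x-> p2 -x-> p3 -y-> p3 -y-> p3 -y-> p3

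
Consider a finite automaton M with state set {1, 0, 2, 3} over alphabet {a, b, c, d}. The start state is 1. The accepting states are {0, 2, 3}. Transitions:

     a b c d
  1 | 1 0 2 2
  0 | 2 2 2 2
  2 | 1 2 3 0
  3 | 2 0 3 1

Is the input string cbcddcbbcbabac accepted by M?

1 → 2 → 2 → 3 → 1 → 2 → 3 → 0 → 2 → 3 → 0 → 2 → 2 → 1 → 2
End state 2 is accepting.

Yes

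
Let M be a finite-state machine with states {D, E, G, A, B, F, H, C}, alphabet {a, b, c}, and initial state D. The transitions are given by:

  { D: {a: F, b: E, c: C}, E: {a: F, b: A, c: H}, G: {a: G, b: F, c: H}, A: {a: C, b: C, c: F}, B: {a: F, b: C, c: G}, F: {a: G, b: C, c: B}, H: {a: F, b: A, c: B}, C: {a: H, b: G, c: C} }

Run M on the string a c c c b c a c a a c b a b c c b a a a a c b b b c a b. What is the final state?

C

start at D
read 'a': D → F
read 'c': F → B
read 'c': B → G
read 'c': G → H
read 'b': H → A
read 'c': A → F
read 'a': F → G
read 'c': G → H
read 'a': H → F
read 'a': F → G
read 'c': G → H
read 'b': H → A
read 'a': A → C
read 'b': C → G
read 'c': G → H
read 'c': H → B
read 'b': B → C
read 'a': C → H
read 'a': H → F
read 'a': F → G
read 'a': G → G
read 'c': G → H
read 'b': H → A
read 'b': A → C
read 'b': C → G
read 'c': G → H
read 'a': H → F
read 'b': F → C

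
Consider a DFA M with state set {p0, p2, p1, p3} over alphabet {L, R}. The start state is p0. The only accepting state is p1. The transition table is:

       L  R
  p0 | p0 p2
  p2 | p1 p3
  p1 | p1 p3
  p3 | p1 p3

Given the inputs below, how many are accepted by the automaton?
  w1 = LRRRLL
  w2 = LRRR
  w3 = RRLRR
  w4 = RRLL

2

w1: Trace: p0 -L-> p0 -R-> p2 -R-> p3 -R-> p3 -L-> p1 -L-> p1  → end p1, accepted
w2: Trace: p0 -L-> p0 -R-> p2 -R-> p3 -R-> p3  → end p3, rejected
w3: Trace: p0 -R-> p2 -R-> p3 -L-> p1 -R-> p3 -R-> p3  → end p3, rejected
w4: Trace: p0 -R-> p2 -R-> p3 -L-> p1 -L-> p1  → end p1, accepted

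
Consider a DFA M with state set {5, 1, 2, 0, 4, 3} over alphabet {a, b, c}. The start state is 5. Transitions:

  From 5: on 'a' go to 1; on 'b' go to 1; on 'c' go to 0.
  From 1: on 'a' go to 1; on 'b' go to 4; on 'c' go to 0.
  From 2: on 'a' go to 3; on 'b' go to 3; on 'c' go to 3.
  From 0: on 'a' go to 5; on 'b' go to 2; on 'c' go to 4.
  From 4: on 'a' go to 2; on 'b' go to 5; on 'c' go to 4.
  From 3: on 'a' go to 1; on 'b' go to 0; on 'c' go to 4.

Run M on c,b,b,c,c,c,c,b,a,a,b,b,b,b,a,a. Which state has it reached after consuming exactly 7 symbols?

5 → 0 → 2 → 3 → 4 → 4 → 4 → 4
After 7 symbols: 4.

4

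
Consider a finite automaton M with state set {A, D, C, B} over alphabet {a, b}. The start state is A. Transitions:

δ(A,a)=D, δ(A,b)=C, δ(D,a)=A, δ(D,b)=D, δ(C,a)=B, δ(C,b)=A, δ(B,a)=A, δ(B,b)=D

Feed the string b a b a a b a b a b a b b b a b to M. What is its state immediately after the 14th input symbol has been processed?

C

Trace: A -b-> C -a-> B -b-> D -a-> A -a-> D -b-> D -a-> A -b-> C -a-> B -b-> D -a-> A -b-> C -b-> A -b-> C
After 14 symbols: C.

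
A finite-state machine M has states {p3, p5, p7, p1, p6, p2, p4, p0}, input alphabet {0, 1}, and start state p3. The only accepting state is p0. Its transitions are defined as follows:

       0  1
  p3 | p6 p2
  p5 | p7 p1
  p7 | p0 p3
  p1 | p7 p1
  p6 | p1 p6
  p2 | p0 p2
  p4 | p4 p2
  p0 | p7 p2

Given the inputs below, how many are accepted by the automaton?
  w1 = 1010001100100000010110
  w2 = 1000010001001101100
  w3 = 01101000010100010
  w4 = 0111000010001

2

w1: Trace: p3 -1-> p2 -0-> p0 -1-> p2 -0-> p0 -0-> p7 -0-> p0 -1-> p2 -1-> p2 -0-> p0 -0-> p7 -1-> p3 -0-> p6 -0-> p1 -0-> p7 -0-> p0 -0-> p7 -0-> p0 -1-> p2 -0-> p0 -1-> p2 -1-> p2 -0-> p0  → end p0, accepted
w2: Trace: p3 -1-> p2 -0-> p0 -0-> p7 -0-> p0 -0-> p7 -1-> p3 -0-> p6 -0-> p1 -0-> p7 -1-> p3 -0-> p6 -0-> p1 -1-> p1 -1-> p1 -0-> p7 -1-> p3 -1-> p2 -0-> p0 -0-> p7  → end p7, rejected
w3: Trace: p3 -0-> p6 -1-> p6 -1-> p6 -0-> p1 -1-> p1 -0-> p7 -0-> p0 -0-> p7 -0-> p0 -1-> p2 -0-> p0 -1-> p2 -0-> p0 -0-> p7 -0-> p0 -1-> p2 -0-> p0  → end p0, accepted
w4: Trace: p3 -0-> p6 -1-> p6 -1-> p6 -1-> p6 -0-> p1 -0-> p7 -0-> p0 -0-> p7 -1-> p3 -0-> p6 -0-> p1 -0-> p7 -1-> p3  → end p3, rejected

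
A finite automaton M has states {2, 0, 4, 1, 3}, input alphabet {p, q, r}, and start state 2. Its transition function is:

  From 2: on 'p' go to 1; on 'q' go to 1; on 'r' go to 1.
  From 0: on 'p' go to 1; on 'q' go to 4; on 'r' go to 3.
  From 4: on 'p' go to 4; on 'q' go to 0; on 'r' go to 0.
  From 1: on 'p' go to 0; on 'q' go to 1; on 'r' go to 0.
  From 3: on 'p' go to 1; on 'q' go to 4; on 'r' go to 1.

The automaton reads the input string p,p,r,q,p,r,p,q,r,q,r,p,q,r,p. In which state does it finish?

1

2 → 1 → 0 → 3 → 4 → 4 → 0 → 1 → 1 → 0 → 4 → 0 → 1 → 1 → 0 → 1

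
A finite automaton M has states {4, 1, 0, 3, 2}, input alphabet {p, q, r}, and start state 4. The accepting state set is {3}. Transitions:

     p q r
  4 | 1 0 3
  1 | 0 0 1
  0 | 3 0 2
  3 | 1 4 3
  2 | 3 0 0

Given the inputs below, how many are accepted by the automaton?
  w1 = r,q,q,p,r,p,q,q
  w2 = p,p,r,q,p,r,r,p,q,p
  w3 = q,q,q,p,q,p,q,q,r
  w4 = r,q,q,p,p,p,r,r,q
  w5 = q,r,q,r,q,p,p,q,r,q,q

1

w1: Trace: 4 -r-> 3 -q-> 4 -q-> 0 -p-> 3 -r-> 3 -p-> 1 -q-> 0 -q-> 0  → end 0, rejected
w2: Trace: 4 -p-> 1 -p-> 0 -r-> 2 -q-> 0 -p-> 3 -r-> 3 -r-> 3 -p-> 1 -q-> 0 -p-> 3  → end 3, accepted
w3: Trace: 4 -q-> 0 -q-> 0 -q-> 0 -p-> 3 -q-> 4 -p-> 1 -q-> 0 -q-> 0 -r-> 2  → end 2, rejected
w4: Trace: 4 -r-> 3 -q-> 4 -q-> 0 -p-> 3 -p-> 1 -p-> 0 -r-> 2 -r-> 0 -q-> 0  → end 0, rejected
w5: Trace: 4 -q-> 0 -r-> 2 -q-> 0 -r-> 2 -q-> 0 -p-> 3 -p-> 1 -q-> 0 -r-> 2 -q-> 0 -q-> 0  → end 0, rejected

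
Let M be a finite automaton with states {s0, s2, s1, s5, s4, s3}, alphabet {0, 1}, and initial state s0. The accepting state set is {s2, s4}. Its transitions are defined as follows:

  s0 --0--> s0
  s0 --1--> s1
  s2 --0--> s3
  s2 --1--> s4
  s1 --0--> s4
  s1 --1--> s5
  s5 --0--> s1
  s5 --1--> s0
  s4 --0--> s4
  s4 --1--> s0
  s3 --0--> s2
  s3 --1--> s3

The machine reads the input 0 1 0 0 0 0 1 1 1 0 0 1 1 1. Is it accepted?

No

s0 → s0 → s1 → s4 → s4 → s4 → s4 → s0 → s1 → s5 → s1 → s4 → s0 → s1 → s5
End state s5 is not accepting.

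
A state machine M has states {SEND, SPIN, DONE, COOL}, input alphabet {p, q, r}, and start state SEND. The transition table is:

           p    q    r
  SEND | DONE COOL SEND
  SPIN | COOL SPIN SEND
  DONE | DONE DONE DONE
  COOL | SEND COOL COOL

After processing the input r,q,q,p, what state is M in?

SEND

start at SEND
read 'r': SEND → SEND
read 'q': SEND → COOL
read 'q': COOL → COOL
read 'p': COOL → SEND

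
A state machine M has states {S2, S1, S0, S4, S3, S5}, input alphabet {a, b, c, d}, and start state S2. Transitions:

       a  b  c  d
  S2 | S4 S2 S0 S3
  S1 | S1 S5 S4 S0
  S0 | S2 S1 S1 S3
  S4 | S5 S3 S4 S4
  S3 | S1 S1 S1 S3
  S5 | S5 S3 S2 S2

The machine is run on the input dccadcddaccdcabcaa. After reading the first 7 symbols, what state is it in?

S2 → S3 → S1 → S4 → S5 → S2 → S0 → S3
After 7 symbols: S3.

S3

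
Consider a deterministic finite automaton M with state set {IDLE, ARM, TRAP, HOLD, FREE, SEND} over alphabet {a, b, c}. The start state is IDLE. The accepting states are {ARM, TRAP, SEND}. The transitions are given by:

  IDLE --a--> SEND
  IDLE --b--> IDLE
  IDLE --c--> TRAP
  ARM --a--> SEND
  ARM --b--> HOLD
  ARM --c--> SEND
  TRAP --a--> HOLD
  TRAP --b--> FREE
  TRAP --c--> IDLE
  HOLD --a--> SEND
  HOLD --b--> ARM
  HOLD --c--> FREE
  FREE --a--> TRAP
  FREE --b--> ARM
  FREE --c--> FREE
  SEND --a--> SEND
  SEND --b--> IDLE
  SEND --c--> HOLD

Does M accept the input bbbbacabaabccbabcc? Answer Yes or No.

Trace: IDLE -b-> IDLE -b-> IDLE -b-> IDLE -b-> IDLE -a-> SEND -c-> HOLD -a-> SEND -b-> IDLE -a-> SEND -a-> SEND -b-> IDLE -c-> TRAP -c-> IDLE -b-> IDLE -a-> SEND -b-> IDLE -c-> TRAP -c-> IDLE
End state IDLE is not accepting.

No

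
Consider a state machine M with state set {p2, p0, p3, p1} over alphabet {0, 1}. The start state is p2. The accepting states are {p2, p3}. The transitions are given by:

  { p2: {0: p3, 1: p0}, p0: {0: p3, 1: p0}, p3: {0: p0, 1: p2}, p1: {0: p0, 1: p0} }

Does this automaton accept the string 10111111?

No

Trace: p2 -1-> p0 -0-> p3 -1-> p2 -1-> p0 -1-> p0 -1-> p0 -1-> p0 -1-> p0
End state p0 is not accepting.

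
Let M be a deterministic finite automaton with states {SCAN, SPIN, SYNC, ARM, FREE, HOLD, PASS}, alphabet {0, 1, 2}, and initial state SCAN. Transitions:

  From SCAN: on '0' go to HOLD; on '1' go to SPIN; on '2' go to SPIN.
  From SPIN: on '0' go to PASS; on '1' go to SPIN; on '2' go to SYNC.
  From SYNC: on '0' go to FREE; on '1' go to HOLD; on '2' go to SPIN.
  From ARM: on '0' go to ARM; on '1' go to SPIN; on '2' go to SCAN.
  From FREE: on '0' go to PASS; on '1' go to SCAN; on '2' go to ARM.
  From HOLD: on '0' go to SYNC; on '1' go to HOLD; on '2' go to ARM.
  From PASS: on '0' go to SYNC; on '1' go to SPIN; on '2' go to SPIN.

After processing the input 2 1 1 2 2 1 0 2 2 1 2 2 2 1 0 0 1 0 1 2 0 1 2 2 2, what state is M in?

SYNC

start at SCAN
read '2': SCAN → SPIN
read '1': SPIN → SPIN
read '1': SPIN → SPIN
read '2': SPIN → SYNC
read '2': SYNC → SPIN
read '1': SPIN → SPIN
read '0': SPIN → PASS
read '2': PASS → SPIN
read '2': SPIN → SYNC
read '1': SYNC → HOLD
read '2': HOLD → ARM
read '2': ARM → SCAN
read '2': SCAN → SPIN
read '1': SPIN → SPIN
read '0': SPIN → PASS
read '0': PASS → SYNC
read '1': SYNC → HOLD
read '0': HOLD → SYNC
read '1': SYNC → HOLD
read '2': HOLD → ARM
read '0': ARM → ARM
read '1': ARM → SPIN
read '2': SPIN → SYNC
read '2': SYNC → SPIN
read '2': SPIN → SYNC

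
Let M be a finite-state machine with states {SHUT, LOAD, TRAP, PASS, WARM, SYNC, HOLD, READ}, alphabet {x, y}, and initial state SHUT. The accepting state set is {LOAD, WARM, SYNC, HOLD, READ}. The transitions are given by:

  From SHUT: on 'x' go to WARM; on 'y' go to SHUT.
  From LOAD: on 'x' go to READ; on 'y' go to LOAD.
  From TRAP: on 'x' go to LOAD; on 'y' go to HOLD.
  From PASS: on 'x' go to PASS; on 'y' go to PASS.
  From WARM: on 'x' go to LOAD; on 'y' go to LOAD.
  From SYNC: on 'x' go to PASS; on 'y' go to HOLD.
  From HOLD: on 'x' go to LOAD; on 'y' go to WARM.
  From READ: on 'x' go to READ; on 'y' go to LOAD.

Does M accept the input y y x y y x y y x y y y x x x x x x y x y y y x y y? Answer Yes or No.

start at SHUT
read 'y': SHUT → SHUT
read 'y': SHUT → SHUT
read 'x': SHUT → WARM
read 'y': WARM → LOAD
read 'y': LOAD → LOAD
read 'x': LOAD → READ
read 'y': READ → LOAD
read 'y': LOAD → LOAD
read 'x': LOAD → READ
read 'y': READ → LOAD
read 'y': LOAD → LOAD
read 'y': LOAD → LOAD
read 'x': LOAD → READ
read 'x': READ → READ
read 'x': READ → READ
read 'x': READ → READ
read 'x': READ → READ
read 'x': READ → READ
read 'y': READ → LOAD
read 'x': LOAD → READ
read 'y': READ → LOAD
read 'y': LOAD → LOAD
read 'y': LOAD → LOAD
read 'x': LOAD → READ
read 'y': READ → LOAD
read 'y': LOAD → LOAD
End state LOAD is accepting.

Yes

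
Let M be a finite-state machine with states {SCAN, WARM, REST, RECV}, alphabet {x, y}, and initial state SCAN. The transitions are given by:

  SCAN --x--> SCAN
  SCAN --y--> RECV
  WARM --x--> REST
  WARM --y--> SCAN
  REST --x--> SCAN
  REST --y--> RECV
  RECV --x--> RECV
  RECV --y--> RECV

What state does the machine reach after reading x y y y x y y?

RECV

SCAN → SCAN → RECV → RECV → RECV → RECV → RECV → RECV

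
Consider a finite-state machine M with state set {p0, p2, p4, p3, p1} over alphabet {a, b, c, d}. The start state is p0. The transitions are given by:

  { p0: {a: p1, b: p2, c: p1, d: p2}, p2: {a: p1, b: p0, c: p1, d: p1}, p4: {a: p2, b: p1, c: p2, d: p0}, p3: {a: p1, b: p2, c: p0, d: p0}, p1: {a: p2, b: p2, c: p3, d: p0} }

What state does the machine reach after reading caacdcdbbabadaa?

start at p0
read 'c': p0 → p1
read 'a': p1 → p2
read 'a': p2 → p1
read 'c': p1 → p3
read 'd': p3 → p0
read 'c': p0 → p1
read 'd': p1 → p0
read 'b': p0 → p2
read 'b': p2 → p0
read 'a': p0 → p1
read 'b': p1 → p2
read 'a': p2 → p1
read 'd': p1 → p0
read 'a': p0 → p1
read 'a': p1 → p2

p2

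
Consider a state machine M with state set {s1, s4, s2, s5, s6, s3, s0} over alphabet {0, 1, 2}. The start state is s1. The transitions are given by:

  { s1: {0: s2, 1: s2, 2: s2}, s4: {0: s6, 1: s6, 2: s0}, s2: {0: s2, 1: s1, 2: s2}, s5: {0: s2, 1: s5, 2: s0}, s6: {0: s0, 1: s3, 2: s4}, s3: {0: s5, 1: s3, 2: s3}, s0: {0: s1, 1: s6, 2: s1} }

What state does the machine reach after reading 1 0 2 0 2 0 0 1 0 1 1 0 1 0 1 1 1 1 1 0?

s2

s1 → s2 → s2 → s2 → s2 → s2 → s2 → s2 → s1 → s2 → s1 → s2 → s2 → s1 → s2 → s1 → s2 → s1 → s2 → s1 → s2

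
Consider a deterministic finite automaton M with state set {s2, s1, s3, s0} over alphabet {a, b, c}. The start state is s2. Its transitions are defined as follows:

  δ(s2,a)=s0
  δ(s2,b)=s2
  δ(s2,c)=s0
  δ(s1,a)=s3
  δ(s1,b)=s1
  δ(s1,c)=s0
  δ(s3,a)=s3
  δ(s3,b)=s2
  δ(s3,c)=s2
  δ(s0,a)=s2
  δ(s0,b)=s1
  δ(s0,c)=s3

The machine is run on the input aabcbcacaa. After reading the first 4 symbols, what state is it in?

s0

Trace: s2 -a-> s0 -a-> s2 -b-> s2 -c-> s0
After 4 symbols: s0.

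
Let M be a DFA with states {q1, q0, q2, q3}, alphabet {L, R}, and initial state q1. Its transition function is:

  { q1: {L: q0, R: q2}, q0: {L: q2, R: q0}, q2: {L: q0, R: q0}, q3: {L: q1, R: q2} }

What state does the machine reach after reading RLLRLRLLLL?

q0

Trace: q1 -R-> q2 -L-> q0 -L-> q2 -R-> q0 -L-> q2 -R-> q0 -L-> q2 -L-> q0 -L-> q2 -L-> q0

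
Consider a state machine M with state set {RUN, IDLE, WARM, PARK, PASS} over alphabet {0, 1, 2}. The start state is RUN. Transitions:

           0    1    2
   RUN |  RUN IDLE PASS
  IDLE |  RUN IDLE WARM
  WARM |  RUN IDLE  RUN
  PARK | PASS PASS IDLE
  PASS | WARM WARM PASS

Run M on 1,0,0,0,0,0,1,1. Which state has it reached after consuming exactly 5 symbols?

start at RUN
read '1': RUN → IDLE
read '0': IDLE → RUN
read '0': RUN → RUN
read '0': RUN → RUN
read '0': RUN → RUN
After 5 symbols: RUN.

RUN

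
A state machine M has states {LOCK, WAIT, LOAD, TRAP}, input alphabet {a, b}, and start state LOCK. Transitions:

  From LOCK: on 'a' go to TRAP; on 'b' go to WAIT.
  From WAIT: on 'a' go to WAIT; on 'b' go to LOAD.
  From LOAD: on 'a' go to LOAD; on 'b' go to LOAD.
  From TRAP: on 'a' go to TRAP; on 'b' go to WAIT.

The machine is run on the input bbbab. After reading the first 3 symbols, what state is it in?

LOAD

Trace: LOCK -b-> WAIT -b-> LOAD -b-> LOAD
After 3 symbols: LOAD.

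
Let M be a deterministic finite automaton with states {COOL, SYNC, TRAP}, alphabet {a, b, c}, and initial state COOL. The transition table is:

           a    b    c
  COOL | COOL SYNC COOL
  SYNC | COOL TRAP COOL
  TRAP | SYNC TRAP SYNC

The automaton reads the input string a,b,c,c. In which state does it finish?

COOL → COOL → SYNC → COOL → COOL

COOL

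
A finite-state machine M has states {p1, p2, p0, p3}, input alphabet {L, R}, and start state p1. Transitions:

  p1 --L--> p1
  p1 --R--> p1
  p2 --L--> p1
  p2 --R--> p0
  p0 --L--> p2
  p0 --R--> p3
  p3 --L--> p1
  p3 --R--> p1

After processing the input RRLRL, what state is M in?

p1

p1 → p1 → p1 → p1 → p1 → p1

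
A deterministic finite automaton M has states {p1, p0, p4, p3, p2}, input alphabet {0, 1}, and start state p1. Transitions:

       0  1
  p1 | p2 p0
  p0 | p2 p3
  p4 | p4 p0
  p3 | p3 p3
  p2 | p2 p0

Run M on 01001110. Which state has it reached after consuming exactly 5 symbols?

p0

Trace: p1 -0-> p2 -1-> p0 -0-> p2 -0-> p2 -1-> p0
After 5 symbols: p0.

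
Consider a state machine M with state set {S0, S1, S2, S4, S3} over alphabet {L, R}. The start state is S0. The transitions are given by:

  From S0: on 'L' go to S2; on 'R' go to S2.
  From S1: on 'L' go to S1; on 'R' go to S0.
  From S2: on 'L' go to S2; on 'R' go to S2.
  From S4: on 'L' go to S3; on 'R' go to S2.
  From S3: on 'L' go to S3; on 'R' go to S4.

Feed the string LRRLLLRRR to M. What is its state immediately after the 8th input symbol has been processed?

S2

Trace: S0 -L-> S2 -R-> S2 -R-> S2 -L-> S2 -L-> S2 -L-> S2 -R-> S2 -R-> S2
After 8 symbols: S2.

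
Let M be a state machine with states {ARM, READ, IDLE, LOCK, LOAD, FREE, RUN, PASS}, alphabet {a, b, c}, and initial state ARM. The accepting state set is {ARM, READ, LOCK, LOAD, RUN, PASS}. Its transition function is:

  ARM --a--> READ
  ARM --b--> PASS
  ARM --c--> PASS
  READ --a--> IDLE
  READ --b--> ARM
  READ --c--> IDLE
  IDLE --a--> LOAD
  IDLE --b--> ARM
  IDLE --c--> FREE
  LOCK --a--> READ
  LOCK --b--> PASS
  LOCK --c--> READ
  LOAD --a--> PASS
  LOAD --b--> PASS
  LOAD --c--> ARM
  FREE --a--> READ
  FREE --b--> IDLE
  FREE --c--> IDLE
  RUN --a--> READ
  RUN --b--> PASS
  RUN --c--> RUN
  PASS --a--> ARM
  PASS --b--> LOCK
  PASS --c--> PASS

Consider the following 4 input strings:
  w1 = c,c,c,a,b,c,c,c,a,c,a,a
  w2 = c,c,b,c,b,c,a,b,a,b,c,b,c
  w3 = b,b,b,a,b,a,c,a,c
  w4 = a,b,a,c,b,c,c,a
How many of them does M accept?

w1: Trace: ARM -c-> PASS -c-> PASS -c-> PASS -a-> ARM -b-> PASS -c-> PASS -c-> PASS -c-> PASS -a-> ARM -c-> PASS -a-> ARM -a-> READ  → end READ, accepted
w2: Trace: ARM -c-> PASS -c-> PASS -b-> LOCK -c-> READ -b-> ARM -c-> PASS -a-> ARM -b-> PASS -a-> ARM -b-> PASS -c-> PASS -b-> LOCK -c-> READ  → end READ, accepted
w3: Trace: ARM -b-> PASS -b-> LOCK -b-> PASS -a-> ARM -b-> PASS -a-> ARM -c-> PASS -a-> ARM -c-> PASS  → end PASS, accepted
w4: Trace: ARM -a-> READ -b-> ARM -a-> READ -c-> IDLE -b-> ARM -c-> PASS -c-> PASS -a-> ARM  → end ARM, accepted

4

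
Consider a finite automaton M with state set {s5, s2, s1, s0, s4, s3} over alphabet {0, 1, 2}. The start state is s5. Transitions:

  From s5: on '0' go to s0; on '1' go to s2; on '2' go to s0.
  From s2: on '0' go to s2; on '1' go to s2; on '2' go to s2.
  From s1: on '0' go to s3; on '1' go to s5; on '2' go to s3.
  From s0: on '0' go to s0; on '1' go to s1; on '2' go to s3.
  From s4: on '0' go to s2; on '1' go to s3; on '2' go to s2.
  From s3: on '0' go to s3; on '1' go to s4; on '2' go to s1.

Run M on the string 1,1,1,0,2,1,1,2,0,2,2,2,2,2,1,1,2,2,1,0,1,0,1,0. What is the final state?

s5 → s2 → s2 → s2 → s2 → s2 → s2 → s2 → s2 → s2 → s2 → s2 → s2 → s2 → s2 → s2 → s2 → s2 → s2 → s2 → s2 → s2 → s2 → s2 → s2

s2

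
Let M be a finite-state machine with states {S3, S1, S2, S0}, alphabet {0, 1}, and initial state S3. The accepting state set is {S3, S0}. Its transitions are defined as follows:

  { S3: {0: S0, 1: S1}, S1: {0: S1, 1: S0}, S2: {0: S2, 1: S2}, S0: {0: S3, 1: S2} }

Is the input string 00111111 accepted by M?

No

S3 → S0 → S3 → S1 → S0 → S2 → S2 → S2 → S2
End state S2 is not accepting.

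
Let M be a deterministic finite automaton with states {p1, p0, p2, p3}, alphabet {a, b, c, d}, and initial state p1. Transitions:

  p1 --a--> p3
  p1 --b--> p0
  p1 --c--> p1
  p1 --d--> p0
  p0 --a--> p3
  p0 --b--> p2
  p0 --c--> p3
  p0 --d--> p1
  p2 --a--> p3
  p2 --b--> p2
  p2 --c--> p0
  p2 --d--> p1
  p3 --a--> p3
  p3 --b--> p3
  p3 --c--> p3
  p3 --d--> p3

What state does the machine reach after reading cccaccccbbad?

p1 → p1 → p1 → p1 → p3 → p3 → p3 → p3 → p3 → p3 → p3 → p3 → p3

p3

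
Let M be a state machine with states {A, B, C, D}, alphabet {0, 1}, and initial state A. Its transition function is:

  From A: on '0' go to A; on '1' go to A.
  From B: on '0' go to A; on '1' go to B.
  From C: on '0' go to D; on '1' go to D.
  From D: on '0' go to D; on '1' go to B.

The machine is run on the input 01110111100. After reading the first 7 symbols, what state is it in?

Trace: A -0-> A -1-> A -1-> A -1-> A -0-> A -1-> A -1-> A
After 7 symbols: A.

A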